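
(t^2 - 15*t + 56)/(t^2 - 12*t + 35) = (t - 8)/(t - 5)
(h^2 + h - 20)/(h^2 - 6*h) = (h^2 + h - 20)/(h*(h - 6))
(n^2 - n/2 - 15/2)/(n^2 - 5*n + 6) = (n + 5/2)/(n - 2)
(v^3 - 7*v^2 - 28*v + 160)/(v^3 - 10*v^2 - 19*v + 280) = (v - 4)/(v - 7)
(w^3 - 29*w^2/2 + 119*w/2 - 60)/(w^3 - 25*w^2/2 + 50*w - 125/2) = (2*w^2 - 19*w + 24)/(2*w^2 - 15*w + 25)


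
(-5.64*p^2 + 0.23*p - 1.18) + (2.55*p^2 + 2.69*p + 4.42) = -3.09*p^2 + 2.92*p + 3.24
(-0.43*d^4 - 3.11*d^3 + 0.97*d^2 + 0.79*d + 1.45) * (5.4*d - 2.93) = -2.322*d^5 - 15.5341*d^4 + 14.3503*d^3 + 1.4239*d^2 + 5.5153*d - 4.2485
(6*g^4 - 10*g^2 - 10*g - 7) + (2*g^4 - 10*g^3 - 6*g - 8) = 8*g^4 - 10*g^3 - 10*g^2 - 16*g - 15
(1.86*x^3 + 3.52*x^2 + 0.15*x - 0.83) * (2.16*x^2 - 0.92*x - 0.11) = 4.0176*x^5 + 5.892*x^4 - 3.119*x^3 - 2.318*x^2 + 0.7471*x + 0.0913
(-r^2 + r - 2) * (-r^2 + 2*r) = r^4 - 3*r^3 + 4*r^2 - 4*r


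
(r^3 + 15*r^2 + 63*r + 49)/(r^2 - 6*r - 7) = (r^2 + 14*r + 49)/(r - 7)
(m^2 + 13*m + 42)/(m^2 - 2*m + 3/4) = 4*(m^2 + 13*m + 42)/(4*m^2 - 8*m + 3)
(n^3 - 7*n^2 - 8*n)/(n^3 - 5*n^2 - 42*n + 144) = n*(n + 1)/(n^2 + 3*n - 18)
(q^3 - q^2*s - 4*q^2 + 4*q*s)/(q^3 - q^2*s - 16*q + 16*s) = q/(q + 4)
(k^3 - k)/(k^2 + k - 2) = k*(k + 1)/(k + 2)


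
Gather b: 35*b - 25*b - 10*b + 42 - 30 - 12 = 0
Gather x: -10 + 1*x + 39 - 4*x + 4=33 - 3*x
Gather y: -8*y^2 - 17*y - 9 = -8*y^2 - 17*y - 9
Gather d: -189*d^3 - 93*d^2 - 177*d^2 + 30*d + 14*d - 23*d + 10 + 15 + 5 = -189*d^3 - 270*d^2 + 21*d + 30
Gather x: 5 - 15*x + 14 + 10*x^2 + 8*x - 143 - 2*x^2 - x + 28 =8*x^2 - 8*x - 96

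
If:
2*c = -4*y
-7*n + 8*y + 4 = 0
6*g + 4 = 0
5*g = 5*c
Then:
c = -2/3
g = -2/3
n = 20/21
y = 1/3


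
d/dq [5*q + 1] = 5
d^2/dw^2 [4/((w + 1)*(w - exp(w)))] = 4*(2*(1 - exp(w))^2*(w + 1)^2 + 2*(1 - exp(w))*(w + 1)*(w - exp(w)) + (w + 1)^2*(w - exp(w))*exp(w) + 2*(w - exp(w))^2)/((w + 1)^3*(w - exp(w))^3)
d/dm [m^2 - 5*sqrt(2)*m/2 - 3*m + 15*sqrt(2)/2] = 2*m - 5*sqrt(2)/2 - 3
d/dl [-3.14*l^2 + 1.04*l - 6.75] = 1.04 - 6.28*l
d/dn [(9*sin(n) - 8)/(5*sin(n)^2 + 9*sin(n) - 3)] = (80*sin(n) + 45*cos(n)^2)*cos(n)/(5*sin(n)^2 + 9*sin(n) - 3)^2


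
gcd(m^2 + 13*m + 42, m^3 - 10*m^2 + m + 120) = 1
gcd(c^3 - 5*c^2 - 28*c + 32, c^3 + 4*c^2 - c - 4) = c^2 + 3*c - 4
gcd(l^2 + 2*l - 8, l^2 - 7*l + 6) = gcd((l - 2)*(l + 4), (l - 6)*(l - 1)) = 1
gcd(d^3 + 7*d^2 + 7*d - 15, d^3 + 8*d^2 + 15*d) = d^2 + 8*d + 15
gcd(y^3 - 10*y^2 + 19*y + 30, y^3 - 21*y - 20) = y^2 - 4*y - 5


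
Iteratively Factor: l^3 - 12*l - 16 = (l - 4)*(l^2 + 4*l + 4) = (l - 4)*(l + 2)*(l + 2)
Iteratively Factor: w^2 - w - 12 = (w - 4)*(w + 3)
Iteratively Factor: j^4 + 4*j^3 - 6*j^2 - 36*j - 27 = (j - 3)*(j^3 + 7*j^2 + 15*j + 9) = (j - 3)*(j + 3)*(j^2 + 4*j + 3) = (j - 3)*(j + 1)*(j + 3)*(j + 3)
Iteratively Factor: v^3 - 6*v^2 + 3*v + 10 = (v - 5)*(v^2 - v - 2) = (v - 5)*(v - 2)*(v + 1)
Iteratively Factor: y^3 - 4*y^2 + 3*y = (y - 3)*(y^2 - y) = y*(y - 3)*(y - 1)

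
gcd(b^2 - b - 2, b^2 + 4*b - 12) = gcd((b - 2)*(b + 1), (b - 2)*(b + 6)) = b - 2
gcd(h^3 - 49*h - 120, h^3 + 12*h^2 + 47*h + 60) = h^2 + 8*h + 15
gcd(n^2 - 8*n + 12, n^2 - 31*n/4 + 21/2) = n - 6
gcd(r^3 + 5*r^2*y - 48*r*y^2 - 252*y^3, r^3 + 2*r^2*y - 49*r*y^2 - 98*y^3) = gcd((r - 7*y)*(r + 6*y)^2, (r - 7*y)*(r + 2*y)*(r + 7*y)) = -r + 7*y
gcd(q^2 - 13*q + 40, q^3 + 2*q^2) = 1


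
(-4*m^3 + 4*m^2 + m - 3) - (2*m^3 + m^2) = -6*m^3 + 3*m^2 + m - 3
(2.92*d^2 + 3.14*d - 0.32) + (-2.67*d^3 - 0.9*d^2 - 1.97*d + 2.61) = -2.67*d^3 + 2.02*d^2 + 1.17*d + 2.29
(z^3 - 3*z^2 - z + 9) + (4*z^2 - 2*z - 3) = z^3 + z^2 - 3*z + 6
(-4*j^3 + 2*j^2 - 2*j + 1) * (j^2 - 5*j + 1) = -4*j^5 + 22*j^4 - 16*j^3 + 13*j^2 - 7*j + 1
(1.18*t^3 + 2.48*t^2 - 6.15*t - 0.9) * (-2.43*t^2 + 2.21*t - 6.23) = -2.8674*t^5 - 3.4186*t^4 + 13.0739*t^3 - 26.8549*t^2 + 36.3255*t + 5.607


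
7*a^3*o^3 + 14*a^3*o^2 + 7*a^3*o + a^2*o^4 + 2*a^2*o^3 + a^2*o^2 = o*(7*a + o)*(a*o + a)^2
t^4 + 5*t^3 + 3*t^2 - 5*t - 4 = (t - 1)*(t + 1)^2*(t + 4)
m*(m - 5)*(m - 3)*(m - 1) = m^4 - 9*m^3 + 23*m^2 - 15*m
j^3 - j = j*(j - 1)*(j + 1)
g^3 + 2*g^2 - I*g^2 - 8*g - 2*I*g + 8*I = (g - 2)*(g + 4)*(g - I)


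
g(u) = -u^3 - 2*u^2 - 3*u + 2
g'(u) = -3*u^2 - 4*u - 3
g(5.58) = -250.75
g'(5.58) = -118.73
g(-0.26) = 2.66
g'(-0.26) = -2.16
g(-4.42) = 62.54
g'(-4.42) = -43.93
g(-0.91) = 3.83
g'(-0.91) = -1.84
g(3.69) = -86.55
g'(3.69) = -58.61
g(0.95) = -3.51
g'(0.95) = -9.51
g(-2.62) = 14.12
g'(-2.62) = -13.11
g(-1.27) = 4.63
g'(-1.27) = -2.76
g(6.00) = -304.00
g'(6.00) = -135.00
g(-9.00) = 596.00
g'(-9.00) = -210.00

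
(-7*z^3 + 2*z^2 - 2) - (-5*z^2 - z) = -7*z^3 + 7*z^2 + z - 2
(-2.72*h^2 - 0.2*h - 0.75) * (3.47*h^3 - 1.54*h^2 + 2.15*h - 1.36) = -9.4384*h^5 + 3.4948*h^4 - 8.1425*h^3 + 4.4242*h^2 - 1.3405*h + 1.02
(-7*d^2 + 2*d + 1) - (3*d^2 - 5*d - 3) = -10*d^2 + 7*d + 4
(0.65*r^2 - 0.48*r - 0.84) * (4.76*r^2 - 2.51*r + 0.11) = 3.094*r^4 - 3.9163*r^3 - 2.7221*r^2 + 2.0556*r - 0.0924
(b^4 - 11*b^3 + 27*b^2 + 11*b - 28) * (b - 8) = b^5 - 19*b^4 + 115*b^3 - 205*b^2 - 116*b + 224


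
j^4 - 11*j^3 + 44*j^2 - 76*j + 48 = (j - 4)*(j - 3)*(j - 2)^2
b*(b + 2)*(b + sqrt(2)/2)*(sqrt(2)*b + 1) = sqrt(2)*b^4 + 2*b^3 + 2*sqrt(2)*b^3 + sqrt(2)*b^2/2 + 4*b^2 + sqrt(2)*b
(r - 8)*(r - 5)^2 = r^3 - 18*r^2 + 105*r - 200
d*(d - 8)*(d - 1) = d^3 - 9*d^2 + 8*d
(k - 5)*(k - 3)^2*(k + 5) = k^4 - 6*k^3 - 16*k^2 + 150*k - 225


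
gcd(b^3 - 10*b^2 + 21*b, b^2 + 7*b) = b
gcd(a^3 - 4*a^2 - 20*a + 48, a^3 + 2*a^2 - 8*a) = a^2 + 2*a - 8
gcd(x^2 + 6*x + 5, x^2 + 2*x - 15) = x + 5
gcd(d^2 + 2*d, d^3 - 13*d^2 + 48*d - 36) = 1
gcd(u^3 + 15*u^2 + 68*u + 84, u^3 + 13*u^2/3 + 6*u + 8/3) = u + 2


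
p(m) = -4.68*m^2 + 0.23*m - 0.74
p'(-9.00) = 84.47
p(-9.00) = -381.89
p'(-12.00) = 112.55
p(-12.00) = -677.42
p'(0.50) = -4.45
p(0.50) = -1.80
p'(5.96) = -55.56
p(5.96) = -165.61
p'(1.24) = -11.38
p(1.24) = -7.65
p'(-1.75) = 16.61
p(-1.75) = -15.48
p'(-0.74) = 7.16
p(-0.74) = -3.47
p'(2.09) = -19.33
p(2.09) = -20.70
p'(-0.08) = 0.98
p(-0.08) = -0.79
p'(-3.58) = 33.74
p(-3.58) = -61.54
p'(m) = 0.23 - 9.36*m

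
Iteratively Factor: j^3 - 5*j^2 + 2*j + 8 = (j - 4)*(j^2 - j - 2) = (j - 4)*(j + 1)*(j - 2)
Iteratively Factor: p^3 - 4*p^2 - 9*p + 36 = (p + 3)*(p^2 - 7*p + 12) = (p - 3)*(p + 3)*(p - 4)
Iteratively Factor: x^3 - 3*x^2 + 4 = (x - 2)*(x^2 - x - 2) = (x - 2)*(x + 1)*(x - 2)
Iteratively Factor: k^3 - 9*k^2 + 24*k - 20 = (k - 2)*(k^2 - 7*k + 10) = (k - 5)*(k - 2)*(k - 2)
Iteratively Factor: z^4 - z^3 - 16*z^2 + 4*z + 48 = (z - 2)*(z^3 + z^2 - 14*z - 24) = (z - 2)*(z + 2)*(z^2 - z - 12) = (z - 2)*(z + 2)*(z + 3)*(z - 4)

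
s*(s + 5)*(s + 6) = s^3 + 11*s^2 + 30*s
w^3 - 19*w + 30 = (w - 3)*(w - 2)*(w + 5)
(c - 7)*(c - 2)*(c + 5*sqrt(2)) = c^3 - 9*c^2 + 5*sqrt(2)*c^2 - 45*sqrt(2)*c + 14*c + 70*sqrt(2)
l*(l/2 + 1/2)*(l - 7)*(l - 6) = l^4/2 - 6*l^3 + 29*l^2/2 + 21*l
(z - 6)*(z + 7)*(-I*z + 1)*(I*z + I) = z^4 + 2*z^3 + I*z^3 - 41*z^2 + 2*I*z^2 - 42*z - 41*I*z - 42*I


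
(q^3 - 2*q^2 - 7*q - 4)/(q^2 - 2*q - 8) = (q^2 + 2*q + 1)/(q + 2)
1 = 1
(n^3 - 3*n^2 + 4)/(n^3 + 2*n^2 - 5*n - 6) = (n - 2)/(n + 3)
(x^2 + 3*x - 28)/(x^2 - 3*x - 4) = (x + 7)/(x + 1)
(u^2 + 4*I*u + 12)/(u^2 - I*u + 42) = (u - 2*I)/(u - 7*I)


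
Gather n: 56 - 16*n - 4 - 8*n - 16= 36 - 24*n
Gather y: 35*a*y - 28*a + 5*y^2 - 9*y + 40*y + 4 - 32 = -28*a + 5*y^2 + y*(35*a + 31) - 28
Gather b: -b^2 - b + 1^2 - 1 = -b^2 - b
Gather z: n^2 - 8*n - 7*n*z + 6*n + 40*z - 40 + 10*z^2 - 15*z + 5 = n^2 - 2*n + 10*z^2 + z*(25 - 7*n) - 35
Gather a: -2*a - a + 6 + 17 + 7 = 30 - 3*a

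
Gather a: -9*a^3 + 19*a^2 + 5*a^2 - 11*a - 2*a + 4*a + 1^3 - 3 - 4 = -9*a^3 + 24*a^2 - 9*a - 6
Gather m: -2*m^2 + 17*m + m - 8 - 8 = -2*m^2 + 18*m - 16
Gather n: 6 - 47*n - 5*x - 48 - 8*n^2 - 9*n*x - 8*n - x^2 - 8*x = -8*n^2 + n*(-9*x - 55) - x^2 - 13*x - 42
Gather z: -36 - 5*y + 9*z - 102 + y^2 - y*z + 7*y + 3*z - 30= y^2 + 2*y + z*(12 - y) - 168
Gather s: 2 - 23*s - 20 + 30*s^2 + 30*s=30*s^2 + 7*s - 18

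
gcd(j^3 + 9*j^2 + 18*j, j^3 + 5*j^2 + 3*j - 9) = j + 3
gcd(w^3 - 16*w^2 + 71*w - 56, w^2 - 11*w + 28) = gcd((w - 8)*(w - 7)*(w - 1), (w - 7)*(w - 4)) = w - 7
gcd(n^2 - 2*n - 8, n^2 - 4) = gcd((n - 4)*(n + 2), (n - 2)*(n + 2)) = n + 2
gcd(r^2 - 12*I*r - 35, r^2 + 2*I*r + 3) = 1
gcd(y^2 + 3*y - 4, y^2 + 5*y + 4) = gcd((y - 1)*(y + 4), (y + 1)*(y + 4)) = y + 4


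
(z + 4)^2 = z^2 + 8*z + 16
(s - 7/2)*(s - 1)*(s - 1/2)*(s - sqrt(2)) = s^4 - 5*s^3 - sqrt(2)*s^3 + 23*s^2/4 + 5*sqrt(2)*s^2 - 23*sqrt(2)*s/4 - 7*s/4 + 7*sqrt(2)/4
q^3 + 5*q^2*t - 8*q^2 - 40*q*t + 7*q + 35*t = (q - 7)*(q - 1)*(q + 5*t)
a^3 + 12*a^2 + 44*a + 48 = (a + 2)*(a + 4)*(a + 6)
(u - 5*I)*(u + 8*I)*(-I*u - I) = -I*u^3 + 3*u^2 - I*u^2 + 3*u - 40*I*u - 40*I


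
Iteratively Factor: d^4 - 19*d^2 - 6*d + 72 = (d + 3)*(d^3 - 3*d^2 - 10*d + 24) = (d + 3)^2*(d^2 - 6*d + 8) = (d - 2)*(d + 3)^2*(d - 4)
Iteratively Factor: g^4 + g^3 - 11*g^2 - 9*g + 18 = (g - 3)*(g^3 + 4*g^2 + g - 6) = (g - 3)*(g + 3)*(g^2 + g - 2) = (g - 3)*(g + 2)*(g + 3)*(g - 1)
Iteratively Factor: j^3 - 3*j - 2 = (j + 1)*(j^2 - j - 2) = (j - 2)*(j + 1)*(j + 1)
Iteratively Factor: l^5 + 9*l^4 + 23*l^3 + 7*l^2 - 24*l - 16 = (l + 4)*(l^4 + 5*l^3 + 3*l^2 - 5*l - 4) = (l + 4)^2*(l^3 + l^2 - l - 1) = (l + 1)*(l + 4)^2*(l^2 - 1) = (l - 1)*(l + 1)*(l + 4)^2*(l + 1)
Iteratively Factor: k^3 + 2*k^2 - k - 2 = (k - 1)*(k^2 + 3*k + 2) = (k - 1)*(k + 2)*(k + 1)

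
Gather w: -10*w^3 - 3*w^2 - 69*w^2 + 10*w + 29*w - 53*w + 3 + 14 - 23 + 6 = -10*w^3 - 72*w^2 - 14*w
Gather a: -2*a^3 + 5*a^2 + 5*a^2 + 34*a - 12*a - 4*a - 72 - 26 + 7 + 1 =-2*a^3 + 10*a^2 + 18*a - 90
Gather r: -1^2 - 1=-2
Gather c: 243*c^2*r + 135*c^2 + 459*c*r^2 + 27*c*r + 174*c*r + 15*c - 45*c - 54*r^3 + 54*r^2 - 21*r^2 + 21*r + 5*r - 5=c^2*(243*r + 135) + c*(459*r^2 + 201*r - 30) - 54*r^3 + 33*r^2 + 26*r - 5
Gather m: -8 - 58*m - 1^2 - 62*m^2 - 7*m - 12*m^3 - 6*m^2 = -12*m^3 - 68*m^2 - 65*m - 9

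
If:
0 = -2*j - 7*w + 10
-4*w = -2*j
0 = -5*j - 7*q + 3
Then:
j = 20/11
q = -67/77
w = 10/11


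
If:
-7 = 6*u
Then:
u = -7/6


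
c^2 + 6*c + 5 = (c + 1)*(c + 5)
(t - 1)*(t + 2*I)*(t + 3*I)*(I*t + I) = I*t^4 - 5*t^3 - 7*I*t^2 + 5*t + 6*I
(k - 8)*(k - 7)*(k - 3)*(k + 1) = k^4 - 17*k^3 + 83*k^2 - 67*k - 168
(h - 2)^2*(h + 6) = h^3 + 2*h^2 - 20*h + 24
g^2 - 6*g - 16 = (g - 8)*(g + 2)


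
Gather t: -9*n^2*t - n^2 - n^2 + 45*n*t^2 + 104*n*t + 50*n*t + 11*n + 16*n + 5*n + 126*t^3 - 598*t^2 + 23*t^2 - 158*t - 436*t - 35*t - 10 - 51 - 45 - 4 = -2*n^2 + 32*n + 126*t^3 + t^2*(45*n - 575) + t*(-9*n^2 + 154*n - 629) - 110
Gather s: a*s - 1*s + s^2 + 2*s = s^2 + s*(a + 1)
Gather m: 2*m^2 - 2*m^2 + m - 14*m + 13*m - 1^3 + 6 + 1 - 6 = 0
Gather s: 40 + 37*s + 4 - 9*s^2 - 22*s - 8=-9*s^2 + 15*s + 36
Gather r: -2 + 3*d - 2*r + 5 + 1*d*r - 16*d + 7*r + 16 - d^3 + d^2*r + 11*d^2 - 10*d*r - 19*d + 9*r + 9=-d^3 + 11*d^2 - 32*d + r*(d^2 - 9*d + 14) + 28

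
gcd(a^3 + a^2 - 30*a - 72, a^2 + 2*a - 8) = a + 4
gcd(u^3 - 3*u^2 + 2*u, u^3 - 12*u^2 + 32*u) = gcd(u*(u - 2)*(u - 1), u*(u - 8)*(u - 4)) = u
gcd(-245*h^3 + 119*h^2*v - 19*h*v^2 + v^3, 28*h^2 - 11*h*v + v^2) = -7*h + v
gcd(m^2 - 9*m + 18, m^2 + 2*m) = 1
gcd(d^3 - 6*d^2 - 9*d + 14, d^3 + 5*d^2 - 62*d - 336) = 1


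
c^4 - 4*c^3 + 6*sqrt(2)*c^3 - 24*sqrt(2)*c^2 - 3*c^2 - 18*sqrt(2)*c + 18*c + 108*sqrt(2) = (c - 3)^2*(c + 2)*(c + 6*sqrt(2))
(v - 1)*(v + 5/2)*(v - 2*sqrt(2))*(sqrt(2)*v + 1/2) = sqrt(2)*v^4 - 7*v^3/2 + 3*sqrt(2)*v^3/2 - 21*v^2/4 - 7*sqrt(2)*v^2/2 - 3*sqrt(2)*v/2 + 35*v/4 + 5*sqrt(2)/2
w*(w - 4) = w^2 - 4*w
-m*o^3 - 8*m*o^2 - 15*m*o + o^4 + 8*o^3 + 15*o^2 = o*(-m + o)*(o + 3)*(o + 5)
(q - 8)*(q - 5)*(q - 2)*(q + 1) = q^4 - 14*q^3 + 51*q^2 - 14*q - 80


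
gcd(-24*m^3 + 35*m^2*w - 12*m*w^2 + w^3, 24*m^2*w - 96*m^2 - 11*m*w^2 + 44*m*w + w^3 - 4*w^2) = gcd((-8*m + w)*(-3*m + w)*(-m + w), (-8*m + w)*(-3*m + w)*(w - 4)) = 24*m^2 - 11*m*w + w^2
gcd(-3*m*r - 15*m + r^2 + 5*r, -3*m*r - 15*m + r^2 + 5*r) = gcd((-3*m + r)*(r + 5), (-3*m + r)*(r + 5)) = -3*m*r - 15*m + r^2 + 5*r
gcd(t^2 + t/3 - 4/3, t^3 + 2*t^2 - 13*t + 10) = t - 1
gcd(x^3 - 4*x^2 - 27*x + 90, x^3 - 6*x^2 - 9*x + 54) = x^2 - 9*x + 18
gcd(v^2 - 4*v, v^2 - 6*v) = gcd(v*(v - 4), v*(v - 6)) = v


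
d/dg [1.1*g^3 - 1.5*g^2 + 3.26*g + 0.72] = 3.3*g^2 - 3.0*g + 3.26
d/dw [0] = 0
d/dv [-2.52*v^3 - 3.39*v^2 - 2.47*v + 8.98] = -7.56*v^2 - 6.78*v - 2.47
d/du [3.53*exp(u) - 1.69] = 3.53*exp(u)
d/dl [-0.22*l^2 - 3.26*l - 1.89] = -0.44*l - 3.26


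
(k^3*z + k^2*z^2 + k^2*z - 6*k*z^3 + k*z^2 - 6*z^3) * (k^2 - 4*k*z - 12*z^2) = k^5*z - 3*k^4*z^2 + k^4*z - 22*k^3*z^3 - 3*k^3*z^2 + 12*k^2*z^4 - 22*k^2*z^3 + 72*k*z^5 + 12*k*z^4 + 72*z^5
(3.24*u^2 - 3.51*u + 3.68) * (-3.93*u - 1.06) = -12.7332*u^3 + 10.3599*u^2 - 10.7418*u - 3.9008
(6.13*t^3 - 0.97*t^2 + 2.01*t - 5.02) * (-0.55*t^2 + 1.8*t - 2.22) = -3.3715*t^5 + 11.5675*t^4 - 16.4601*t^3 + 8.5324*t^2 - 13.4982*t + 11.1444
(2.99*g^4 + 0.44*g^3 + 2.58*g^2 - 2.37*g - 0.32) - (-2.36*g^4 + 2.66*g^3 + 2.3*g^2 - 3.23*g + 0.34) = 5.35*g^4 - 2.22*g^3 + 0.28*g^2 + 0.86*g - 0.66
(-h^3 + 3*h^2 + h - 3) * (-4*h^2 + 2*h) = 4*h^5 - 14*h^4 + 2*h^3 + 14*h^2 - 6*h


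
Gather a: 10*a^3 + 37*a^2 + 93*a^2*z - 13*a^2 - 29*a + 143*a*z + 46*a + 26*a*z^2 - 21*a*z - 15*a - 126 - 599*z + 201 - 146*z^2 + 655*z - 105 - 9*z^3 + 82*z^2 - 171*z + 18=10*a^3 + a^2*(93*z + 24) + a*(26*z^2 + 122*z + 2) - 9*z^3 - 64*z^2 - 115*z - 12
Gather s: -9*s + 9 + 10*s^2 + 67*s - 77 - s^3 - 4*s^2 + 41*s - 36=-s^3 + 6*s^2 + 99*s - 104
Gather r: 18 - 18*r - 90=-18*r - 72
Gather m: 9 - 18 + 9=0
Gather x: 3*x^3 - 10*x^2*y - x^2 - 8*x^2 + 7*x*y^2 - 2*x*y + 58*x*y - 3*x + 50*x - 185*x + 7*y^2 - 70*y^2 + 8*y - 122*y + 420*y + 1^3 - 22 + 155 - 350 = 3*x^3 + x^2*(-10*y - 9) + x*(7*y^2 + 56*y - 138) - 63*y^2 + 306*y - 216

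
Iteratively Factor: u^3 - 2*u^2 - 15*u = (u + 3)*(u^2 - 5*u) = u*(u + 3)*(u - 5)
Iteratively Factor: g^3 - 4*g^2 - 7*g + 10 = (g - 5)*(g^2 + g - 2) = (g - 5)*(g + 2)*(g - 1)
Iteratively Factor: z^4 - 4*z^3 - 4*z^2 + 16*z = (z)*(z^3 - 4*z^2 - 4*z + 16) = z*(z + 2)*(z^2 - 6*z + 8) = z*(z - 2)*(z + 2)*(z - 4)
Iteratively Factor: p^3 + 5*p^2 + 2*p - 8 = (p + 2)*(p^2 + 3*p - 4) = (p + 2)*(p + 4)*(p - 1)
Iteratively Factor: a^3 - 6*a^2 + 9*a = (a - 3)*(a^2 - 3*a) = a*(a - 3)*(a - 3)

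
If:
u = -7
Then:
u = -7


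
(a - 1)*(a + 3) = a^2 + 2*a - 3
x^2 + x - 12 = (x - 3)*(x + 4)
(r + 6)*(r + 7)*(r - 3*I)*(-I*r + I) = -I*r^4 - 3*r^3 - 12*I*r^3 - 36*r^2 - 29*I*r^2 - 87*r + 42*I*r + 126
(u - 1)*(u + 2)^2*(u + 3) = u^4 + 6*u^3 + 9*u^2 - 4*u - 12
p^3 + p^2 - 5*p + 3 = (p - 1)^2*(p + 3)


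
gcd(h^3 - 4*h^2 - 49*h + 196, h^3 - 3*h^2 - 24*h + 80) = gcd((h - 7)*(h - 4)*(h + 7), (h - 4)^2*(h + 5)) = h - 4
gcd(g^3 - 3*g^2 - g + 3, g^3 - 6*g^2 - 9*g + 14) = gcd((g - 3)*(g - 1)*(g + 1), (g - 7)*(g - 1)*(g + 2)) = g - 1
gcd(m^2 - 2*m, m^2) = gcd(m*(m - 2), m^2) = m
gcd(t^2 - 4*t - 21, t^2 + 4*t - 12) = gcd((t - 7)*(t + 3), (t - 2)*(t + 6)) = 1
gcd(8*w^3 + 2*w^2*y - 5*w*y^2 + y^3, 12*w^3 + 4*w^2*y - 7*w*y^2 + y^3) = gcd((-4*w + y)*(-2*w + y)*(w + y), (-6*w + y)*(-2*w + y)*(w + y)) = -2*w^2 - w*y + y^2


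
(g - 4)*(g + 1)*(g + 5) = g^3 + 2*g^2 - 19*g - 20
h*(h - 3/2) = h^2 - 3*h/2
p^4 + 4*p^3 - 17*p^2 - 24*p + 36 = (p - 3)*(p - 1)*(p + 2)*(p + 6)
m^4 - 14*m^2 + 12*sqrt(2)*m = m*(m - 2*sqrt(2))*(m - sqrt(2))*(m + 3*sqrt(2))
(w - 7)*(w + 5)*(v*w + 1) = v*w^3 - 2*v*w^2 - 35*v*w + w^2 - 2*w - 35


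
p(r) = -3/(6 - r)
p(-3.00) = -0.33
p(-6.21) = -0.25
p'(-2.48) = -0.04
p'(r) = -3/(6 - r)^2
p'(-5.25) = -0.02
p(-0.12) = -0.49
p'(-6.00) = -0.02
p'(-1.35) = -0.06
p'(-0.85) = -0.06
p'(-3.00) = -0.04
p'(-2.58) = -0.04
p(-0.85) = -0.44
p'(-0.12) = -0.08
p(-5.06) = -0.27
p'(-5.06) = -0.02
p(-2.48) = -0.35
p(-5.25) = -0.27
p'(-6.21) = -0.02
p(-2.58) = -0.35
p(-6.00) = -0.25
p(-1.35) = -0.41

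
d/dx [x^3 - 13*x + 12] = 3*x^2 - 13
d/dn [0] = 0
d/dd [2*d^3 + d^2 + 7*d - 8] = 6*d^2 + 2*d + 7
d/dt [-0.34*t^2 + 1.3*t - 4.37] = 1.3 - 0.68*t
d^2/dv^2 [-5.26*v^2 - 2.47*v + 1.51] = -10.5200000000000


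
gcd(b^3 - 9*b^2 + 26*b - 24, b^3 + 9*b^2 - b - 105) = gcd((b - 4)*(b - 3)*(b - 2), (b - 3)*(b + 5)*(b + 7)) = b - 3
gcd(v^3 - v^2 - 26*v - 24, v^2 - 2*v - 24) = v^2 - 2*v - 24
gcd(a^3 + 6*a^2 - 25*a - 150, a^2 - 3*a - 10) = a - 5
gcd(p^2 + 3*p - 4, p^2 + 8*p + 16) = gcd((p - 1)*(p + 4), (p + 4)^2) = p + 4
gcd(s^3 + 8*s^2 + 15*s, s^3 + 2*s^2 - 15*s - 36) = s + 3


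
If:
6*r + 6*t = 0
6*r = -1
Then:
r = -1/6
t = 1/6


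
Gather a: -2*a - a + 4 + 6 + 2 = 12 - 3*a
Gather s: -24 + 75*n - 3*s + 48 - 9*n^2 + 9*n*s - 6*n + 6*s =-9*n^2 + 69*n + s*(9*n + 3) + 24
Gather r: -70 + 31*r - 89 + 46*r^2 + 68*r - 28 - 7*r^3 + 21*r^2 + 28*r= -7*r^3 + 67*r^2 + 127*r - 187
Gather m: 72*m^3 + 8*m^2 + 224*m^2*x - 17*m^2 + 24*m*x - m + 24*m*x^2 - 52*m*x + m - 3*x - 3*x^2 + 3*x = 72*m^3 + m^2*(224*x - 9) + m*(24*x^2 - 28*x) - 3*x^2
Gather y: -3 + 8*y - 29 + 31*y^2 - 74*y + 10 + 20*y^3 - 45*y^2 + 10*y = 20*y^3 - 14*y^2 - 56*y - 22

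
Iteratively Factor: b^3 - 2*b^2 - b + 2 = (b + 1)*(b^2 - 3*b + 2) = (b - 1)*(b + 1)*(b - 2)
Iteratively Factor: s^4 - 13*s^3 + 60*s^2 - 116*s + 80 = (s - 2)*(s^3 - 11*s^2 + 38*s - 40) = (s - 2)^2*(s^2 - 9*s + 20) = (s - 5)*(s - 2)^2*(s - 4)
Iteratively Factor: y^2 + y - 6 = (y + 3)*(y - 2)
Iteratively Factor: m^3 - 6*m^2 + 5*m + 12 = (m - 4)*(m^2 - 2*m - 3) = (m - 4)*(m + 1)*(m - 3)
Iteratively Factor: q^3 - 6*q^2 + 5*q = (q - 5)*(q^2 - q) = (q - 5)*(q - 1)*(q)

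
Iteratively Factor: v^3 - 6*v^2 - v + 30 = (v - 5)*(v^2 - v - 6) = (v - 5)*(v + 2)*(v - 3)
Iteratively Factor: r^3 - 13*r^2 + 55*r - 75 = (r - 3)*(r^2 - 10*r + 25) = (r - 5)*(r - 3)*(r - 5)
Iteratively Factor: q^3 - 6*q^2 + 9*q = (q - 3)*(q^2 - 3*q) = (q - 3)^2*(q)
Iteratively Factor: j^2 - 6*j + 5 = (j - 5)*(j - 1)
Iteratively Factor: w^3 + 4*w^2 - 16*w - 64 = (w + 4)*(w^2 - 16) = (w - 4)*(w + 4)*(w + 4)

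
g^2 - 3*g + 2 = (g - 2)*(g - 1)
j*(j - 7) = j^2 - 7*j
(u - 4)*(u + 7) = u^2 + 3*u - 28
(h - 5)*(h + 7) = h^2 + 2*h - 35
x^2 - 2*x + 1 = (x - 1)^2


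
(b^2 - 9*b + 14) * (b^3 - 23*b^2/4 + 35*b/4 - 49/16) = b^5 - 59*b^4/4 + 149*b^3/2 - 2597*b^2/16 + 2401*b/16 - 343/8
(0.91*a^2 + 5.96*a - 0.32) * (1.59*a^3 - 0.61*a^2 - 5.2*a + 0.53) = 1.4469*a^5 + 8.9213*a^4 - 8.8764*a^3 - 30.3145*a^2 + 4.8228*a - 0.1696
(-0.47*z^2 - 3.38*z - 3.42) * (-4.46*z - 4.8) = 2.0962*z^3 + 17.3308*z^2 + 31.4772*z + 16.416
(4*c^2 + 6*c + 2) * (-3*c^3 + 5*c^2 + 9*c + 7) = -12*c^5 + 2*c^4 + 60*c^3 + 92*c^2 + 60*c + 14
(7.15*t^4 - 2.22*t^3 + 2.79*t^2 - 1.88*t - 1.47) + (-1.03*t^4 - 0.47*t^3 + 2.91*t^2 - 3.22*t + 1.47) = 6.12*t^4 - 2.69*t^3 + 5.7*t^2 - 5.1*t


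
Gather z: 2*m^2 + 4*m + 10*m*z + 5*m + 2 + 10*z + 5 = 2*m^2 + 9*m + z*(10*m + 10) + 7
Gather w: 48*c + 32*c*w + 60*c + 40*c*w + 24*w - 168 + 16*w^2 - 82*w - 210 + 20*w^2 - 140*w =108*c + 36*w^2 + w*(72*c - 198) - 378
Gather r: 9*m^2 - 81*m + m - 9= 9*m^2 - 80*m - 9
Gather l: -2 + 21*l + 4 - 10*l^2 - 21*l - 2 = -10*l^2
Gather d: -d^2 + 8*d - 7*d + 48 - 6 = -d^2 + d + 42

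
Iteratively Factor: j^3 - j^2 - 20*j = (j + 4)*(j^2 - 5*j) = (j - 5)*(j + 4)*(j)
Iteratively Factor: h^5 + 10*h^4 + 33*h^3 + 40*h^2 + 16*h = (h)*(h^4 + 10*h^3 + 33*h^2 + 40*h + 16) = h*(h + 1)*(h^3 + 9*h^2 + 24*h + 16) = h*(h + 1)^2*(h^2 + 8*h + 16) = h*(h + 1)^2*(h + 4)*(h + 4)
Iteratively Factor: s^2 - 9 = (s - 3)*(s + 3)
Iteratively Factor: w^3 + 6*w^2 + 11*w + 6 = (w + 1)*(w^2 + 5*w + 6) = (w + 1)*(w + 2)*(w + 3)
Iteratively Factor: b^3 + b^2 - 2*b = (b - 1)*(b^2 + 2*b) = (b - 1)*(b + 2)*(b)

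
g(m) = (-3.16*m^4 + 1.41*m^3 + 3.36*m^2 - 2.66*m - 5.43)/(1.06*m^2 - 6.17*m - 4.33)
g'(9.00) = 32.68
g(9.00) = -748.54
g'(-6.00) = 24.02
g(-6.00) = -60.25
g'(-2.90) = 8.77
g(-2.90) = -10.11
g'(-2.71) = 7.94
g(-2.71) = -8.53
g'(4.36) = 109.36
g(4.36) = 88.28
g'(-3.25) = 10.34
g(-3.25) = -13.46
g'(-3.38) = 10.94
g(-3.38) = -14.84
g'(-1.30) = 1.79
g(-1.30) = -1.54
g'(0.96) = 0.07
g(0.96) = 0.68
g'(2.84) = 17.83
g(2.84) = 11.96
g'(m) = (6.17 - 2.12*m)*(-3.16*m^4 + 1.41*m^3 + 3.36*m^2 - 2.66*m - 5.43)/(1.06*m^2 - 6.17*m - 4.33)^2 + (-12.64*m^3 + 4.23*m^2 + 6.72*m - 2.66)/(1.06*m^2 - 6.17*m - 4.33)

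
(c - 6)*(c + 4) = c^2 - 2*c - 24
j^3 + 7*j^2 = j^2*(j + 7)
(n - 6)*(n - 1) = n^2 - 7*n + 6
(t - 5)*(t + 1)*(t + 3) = t^3 - t^2 - 17*t - 15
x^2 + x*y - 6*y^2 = (x - 2*y)*(x + 3*y)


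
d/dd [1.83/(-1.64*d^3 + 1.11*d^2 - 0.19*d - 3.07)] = (9.0036*d^2 - 4.0626*d + 0.3477)/(1.64*d^3 - 1.11*d^2 + 0.19*d + 3.07)^2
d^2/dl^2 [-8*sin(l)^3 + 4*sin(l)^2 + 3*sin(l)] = 3*sin(l) - 18*sin(3*l) + 8*cos(2*l)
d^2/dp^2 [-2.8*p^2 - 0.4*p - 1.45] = -5.60000000000000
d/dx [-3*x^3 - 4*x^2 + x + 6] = -9*x^2 - 8*x + 1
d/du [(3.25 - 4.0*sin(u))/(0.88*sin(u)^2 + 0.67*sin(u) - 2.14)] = (3.52*sin(u)^2 - 5.72*sin(u) + 6.3825)*cos(u)/(0.7744*sin(u)^4 + 1.1792*sin(u)^3 - 3.3175*sin(u)^2 - 2.8676*sin(u) + 4.5796)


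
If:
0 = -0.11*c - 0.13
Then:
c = -1.18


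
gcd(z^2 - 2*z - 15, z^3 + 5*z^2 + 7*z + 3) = z + 3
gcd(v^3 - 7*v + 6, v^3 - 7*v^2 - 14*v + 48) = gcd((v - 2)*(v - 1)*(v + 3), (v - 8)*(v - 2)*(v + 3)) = v^2 + v - 6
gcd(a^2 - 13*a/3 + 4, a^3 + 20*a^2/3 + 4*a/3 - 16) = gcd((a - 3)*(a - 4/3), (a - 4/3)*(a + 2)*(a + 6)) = a - 4/3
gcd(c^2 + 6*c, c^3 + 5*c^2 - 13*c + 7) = 1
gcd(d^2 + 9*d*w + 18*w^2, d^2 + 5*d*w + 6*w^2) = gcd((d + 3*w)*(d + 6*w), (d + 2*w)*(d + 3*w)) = d + 3*w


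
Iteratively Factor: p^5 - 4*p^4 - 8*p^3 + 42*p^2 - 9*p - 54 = (p - 3)*(p^4 - p^3 - 11*p^2 + 9*p + 18) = (p - 3)*(p - 2)*(p^3 + p^2 - 9*p - 9) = (p - 3)^2*(p - 2)*(p^2 + 4*p + 3) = (p - 3)^2*(p - 2)*(p + 3)*(p + 1)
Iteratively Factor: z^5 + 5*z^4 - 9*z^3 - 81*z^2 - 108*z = (z + 3)*(z^4 + 2*z^3 - 15*z^2 - 36*z) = (z + 3)^2*(z^3 - z^2 - 12*z) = (z + 3)^3*(z^2 - 4*z) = z*(z + 3)^3*(z - 4)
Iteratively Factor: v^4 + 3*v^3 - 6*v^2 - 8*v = (v + 1)*(v^3 + 2*v^2 - 8*v) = v*(v + 1)*(v^2 + 2*v - 8) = v*(v - 2)*(v + 1)*(v + 4)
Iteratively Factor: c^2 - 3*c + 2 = (c - 2)*(c - 1)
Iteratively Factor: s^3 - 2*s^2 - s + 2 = (s + 1)*(s^2 - 3*s + 2) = (s - 2)*(s + 1)*(s - 1)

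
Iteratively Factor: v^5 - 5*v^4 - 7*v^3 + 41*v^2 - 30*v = (v - 1)*(v^4 - 4*v^3 - 11*v^2 + 30*v) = (v - 1)*(v + 3)*(v^3 - 7*v^2 + 10*v) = v*(v - 1)*(v + 3)*(v^2 - 7*v + 10) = v*(v - 2)*(v - 1)*(v + 3)*(v - 5)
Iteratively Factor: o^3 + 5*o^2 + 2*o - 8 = (o + 4)*(o^2 + o - 2) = (o - 1)*(o + 4)*(o + 2)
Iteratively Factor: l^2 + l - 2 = (l - 1)*(l + 2)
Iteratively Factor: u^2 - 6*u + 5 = (u - 1)*(u - 5)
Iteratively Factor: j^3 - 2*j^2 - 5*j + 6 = (j - 1)*(j^2 - j - 6) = (j - 1)*(j + 2)*(j - 3)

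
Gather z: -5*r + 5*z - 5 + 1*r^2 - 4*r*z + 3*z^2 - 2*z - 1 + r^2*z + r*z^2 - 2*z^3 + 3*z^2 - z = r^2 - 5*r - 2*z^3 + z^2*(r + 6) + z*(r^2 - 4*r + 2) - 6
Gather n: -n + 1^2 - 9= -n - 8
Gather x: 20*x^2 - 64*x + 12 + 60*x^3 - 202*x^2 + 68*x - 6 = 60*x^3 - 182*x^2 + 4*x + 6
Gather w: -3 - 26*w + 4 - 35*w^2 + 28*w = -35*w^2 + 2*w + 1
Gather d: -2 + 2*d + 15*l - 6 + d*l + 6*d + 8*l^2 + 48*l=d*(l + 8) + 8*l^2 + 63*l - 8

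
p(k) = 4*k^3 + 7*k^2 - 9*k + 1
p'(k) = 12*k^2 + 14*k - 9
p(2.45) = 79.79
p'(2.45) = 97.33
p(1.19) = 6.94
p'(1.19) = 24.65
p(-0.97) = 12.67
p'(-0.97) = -11.29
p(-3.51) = -54.14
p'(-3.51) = 89.70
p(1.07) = 4.28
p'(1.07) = 19.72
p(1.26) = 8.77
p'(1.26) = 27.69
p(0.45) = -1.27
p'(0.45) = -0.27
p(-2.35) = 8.90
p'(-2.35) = 24.37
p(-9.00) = -2267.00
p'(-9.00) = 837.00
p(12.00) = 7813.00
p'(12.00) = 1887.00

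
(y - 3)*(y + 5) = y^2 + 2*y - 15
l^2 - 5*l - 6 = (l - 6)*(l + 1)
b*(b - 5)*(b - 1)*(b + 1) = b^4 - 5*b^3 - b^2 + 5*b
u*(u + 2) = u^2 + 2*u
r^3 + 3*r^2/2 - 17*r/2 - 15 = (r - 3)*(r + 2)*(r + 5/2)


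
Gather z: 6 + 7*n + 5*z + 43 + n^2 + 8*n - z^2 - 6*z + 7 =n^2 + 15*n - z^2 - z + 56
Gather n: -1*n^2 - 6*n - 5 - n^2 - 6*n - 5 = -2*n^2 - 12*n - 10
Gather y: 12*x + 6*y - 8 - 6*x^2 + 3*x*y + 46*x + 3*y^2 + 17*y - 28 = -6*x^2 + 58*x + 3*y^2 + y*(3*x + 23) - 36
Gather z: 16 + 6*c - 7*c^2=-7*c^2 + 6*c + 16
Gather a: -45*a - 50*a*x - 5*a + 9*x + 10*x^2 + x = a*(-50*x - 50) + 10*x^2 + 10*x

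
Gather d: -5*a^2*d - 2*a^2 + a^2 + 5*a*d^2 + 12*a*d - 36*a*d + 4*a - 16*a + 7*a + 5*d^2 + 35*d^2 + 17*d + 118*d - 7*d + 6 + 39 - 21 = -a^2 - 5*a + d^2*(5*a + 40) + d*(-5*a^2 - 24*a + 128) + 24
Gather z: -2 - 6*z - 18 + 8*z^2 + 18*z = 8*z^2 + 12*z - 20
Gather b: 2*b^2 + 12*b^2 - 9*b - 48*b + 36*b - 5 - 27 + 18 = 14*b^2 - 21*b - 14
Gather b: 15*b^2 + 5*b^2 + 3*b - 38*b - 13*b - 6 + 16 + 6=20*b^2 - 48*b + 16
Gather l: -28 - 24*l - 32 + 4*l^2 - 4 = 4*l^2 - 24*l - 64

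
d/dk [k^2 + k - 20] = 2*k + 1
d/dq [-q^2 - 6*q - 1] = -2*q - 6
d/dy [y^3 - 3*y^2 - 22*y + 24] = 3*y^2 - 6*y - 22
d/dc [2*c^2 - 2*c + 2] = 4*c - 2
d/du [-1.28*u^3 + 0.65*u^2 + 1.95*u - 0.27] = -3.84*u^2 + 1.3*u + 1.95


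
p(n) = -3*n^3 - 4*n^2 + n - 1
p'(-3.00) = -56.00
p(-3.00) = 41.00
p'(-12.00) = -1199.00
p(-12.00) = 4595.00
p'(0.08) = 0.30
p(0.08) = -0.95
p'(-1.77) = -13.04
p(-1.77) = 1.33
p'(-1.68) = -10.96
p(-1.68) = 0.26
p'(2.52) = -76.31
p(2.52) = -71.89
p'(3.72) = -153.31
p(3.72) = -207.07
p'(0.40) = -3.64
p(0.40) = -1.43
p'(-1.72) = -11.87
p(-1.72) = 0.71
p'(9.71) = -925.24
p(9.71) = -3114.92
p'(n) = -9*n^2 - 8*n + 1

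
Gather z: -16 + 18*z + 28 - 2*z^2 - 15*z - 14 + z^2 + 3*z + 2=-z^2 + 6*z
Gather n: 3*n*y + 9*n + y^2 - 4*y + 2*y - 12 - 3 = n*(3*y + 9) + y^2 - 2*y - 15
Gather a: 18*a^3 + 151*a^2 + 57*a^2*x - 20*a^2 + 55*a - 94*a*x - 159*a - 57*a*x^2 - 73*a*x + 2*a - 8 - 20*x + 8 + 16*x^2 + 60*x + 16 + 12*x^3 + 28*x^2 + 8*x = 18*a^3 + a^2*(57*x + 131) + a*(-57*x^2 - 167*x - 102) + 12*x^3 + 44*x^2 + 48*x + 16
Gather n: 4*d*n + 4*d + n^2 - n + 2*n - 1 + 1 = 4*d + n^2 + n*(4*d + 1)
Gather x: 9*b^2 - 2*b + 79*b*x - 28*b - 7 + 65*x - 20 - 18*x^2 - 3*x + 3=9*b^2 - 30*b - 18*x^2 + x*(79*b + 62) - 24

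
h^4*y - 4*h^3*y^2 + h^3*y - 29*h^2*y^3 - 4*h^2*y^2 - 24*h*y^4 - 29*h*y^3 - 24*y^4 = (h - 8*y)*(h + y)*(h + 3*y)*(h*y + y)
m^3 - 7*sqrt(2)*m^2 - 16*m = m*(m - 8*sqrt(2))*(m + sqrt(2))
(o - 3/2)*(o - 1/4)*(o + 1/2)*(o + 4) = o^4 + 11*o^3/4 - 11*o^2/2 - 29*o/16 + 3/4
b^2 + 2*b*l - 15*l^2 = (b - 3*l)*(b + 5*l)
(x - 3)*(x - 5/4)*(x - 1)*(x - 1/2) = x^4 - 23*x^3/4 + 85*x^2/8 - 31*x/4 + 15/8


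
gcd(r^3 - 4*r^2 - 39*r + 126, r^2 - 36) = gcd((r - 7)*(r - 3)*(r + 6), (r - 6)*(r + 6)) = r + 6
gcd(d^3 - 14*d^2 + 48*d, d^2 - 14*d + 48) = d^2 - 14*d + 48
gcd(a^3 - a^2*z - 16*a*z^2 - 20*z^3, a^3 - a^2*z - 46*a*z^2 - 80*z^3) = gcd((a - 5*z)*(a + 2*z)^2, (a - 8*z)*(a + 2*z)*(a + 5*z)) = a + 2*z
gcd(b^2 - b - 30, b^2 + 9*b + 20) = b + 5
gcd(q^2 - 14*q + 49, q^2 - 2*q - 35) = q - 7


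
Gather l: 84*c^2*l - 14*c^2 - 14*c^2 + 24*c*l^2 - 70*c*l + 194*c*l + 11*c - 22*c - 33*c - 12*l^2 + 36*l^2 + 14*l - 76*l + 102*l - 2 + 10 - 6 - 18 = -28*c^2 - 44*c + l^2*(24*c + 24) + l*(84*c^2 + 124*c + 40) - 16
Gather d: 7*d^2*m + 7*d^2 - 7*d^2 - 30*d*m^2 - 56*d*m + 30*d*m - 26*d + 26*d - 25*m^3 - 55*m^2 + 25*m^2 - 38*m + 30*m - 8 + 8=7*d^2*m + d*(-30*m^2 - 26*m) - 25*m^3 - 30*m^2 - 8*m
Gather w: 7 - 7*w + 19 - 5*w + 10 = 36 - 12*w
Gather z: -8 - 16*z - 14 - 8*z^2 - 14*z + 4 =-8*z^2 - 30*z - 18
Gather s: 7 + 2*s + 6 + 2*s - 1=4*s + 12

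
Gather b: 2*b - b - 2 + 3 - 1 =b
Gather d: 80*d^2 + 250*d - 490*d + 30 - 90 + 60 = 80*d^2 - 240*d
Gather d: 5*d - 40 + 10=5*d - 30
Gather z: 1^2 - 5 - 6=-10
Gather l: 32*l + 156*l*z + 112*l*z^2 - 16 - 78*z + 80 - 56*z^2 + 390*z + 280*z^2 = l*(112*z^2 + 156*z + 32) + 224*z^2 + 312*z + 64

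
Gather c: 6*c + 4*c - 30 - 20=10*c - 50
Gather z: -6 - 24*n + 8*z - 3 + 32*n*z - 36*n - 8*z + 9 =32*n*z - 60*n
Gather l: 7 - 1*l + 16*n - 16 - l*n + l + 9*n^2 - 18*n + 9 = -l*n + 9*n^2 - 2*n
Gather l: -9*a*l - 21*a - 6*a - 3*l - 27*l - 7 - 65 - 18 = -27*a + l*(-9*a - 30) - 90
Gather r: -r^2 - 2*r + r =-r^2 - r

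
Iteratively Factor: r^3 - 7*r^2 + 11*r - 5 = (r - 1)*(r^2 - 6*r + 5) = (r - 1)^2*(r - 5)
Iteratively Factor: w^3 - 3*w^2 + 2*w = (w - 1)*(w^2 - 2*w) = (w - 2)*(w - 1)*(w)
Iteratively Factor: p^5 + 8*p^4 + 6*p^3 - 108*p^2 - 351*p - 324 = (p + 3)*(p^4 + 5*p^3 - 9*p^2 - 81*p - 108) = (p + 3)^2*(p^3 + 2*p^2 - 15*p - 36) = (p + 3)^3*(p^2 - p - 12) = (p + 3)^4*(p - 4)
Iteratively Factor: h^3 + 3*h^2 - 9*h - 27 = (h - 3)*(h^2 + 6*h + 9) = (h - 3)*(h + 3)*(h + 3)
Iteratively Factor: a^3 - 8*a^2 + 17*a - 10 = (a - 2)*(a^2 - 6*a + 5) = (a - 2)*(a - 1)*(a - 5)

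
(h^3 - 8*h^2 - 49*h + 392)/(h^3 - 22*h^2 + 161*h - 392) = (h + 7)/(h - 7)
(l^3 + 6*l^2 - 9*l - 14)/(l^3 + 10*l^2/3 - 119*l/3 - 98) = 3*(l^2 - l - 2)/(3*l^2 - 11*l - 42)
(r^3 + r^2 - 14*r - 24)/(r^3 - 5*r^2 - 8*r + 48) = (r + 2)/(r - 4)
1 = 1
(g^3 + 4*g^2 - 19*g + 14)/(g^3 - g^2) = 1 + 5/g - 14/g^2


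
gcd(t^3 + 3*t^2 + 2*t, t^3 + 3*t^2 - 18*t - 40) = t + 2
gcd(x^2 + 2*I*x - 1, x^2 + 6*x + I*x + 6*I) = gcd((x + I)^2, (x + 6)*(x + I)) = x + I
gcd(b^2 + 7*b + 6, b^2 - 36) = b + 6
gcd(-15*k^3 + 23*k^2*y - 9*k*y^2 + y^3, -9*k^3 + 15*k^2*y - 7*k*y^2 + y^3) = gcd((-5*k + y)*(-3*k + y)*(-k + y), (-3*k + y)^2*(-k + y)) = 3*k^2 - 4*k*y + y^2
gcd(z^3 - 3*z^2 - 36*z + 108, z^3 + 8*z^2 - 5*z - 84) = z - 3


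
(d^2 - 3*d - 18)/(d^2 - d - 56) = (-d^2 + 3*d + 18)/(-d^2 + d + 56)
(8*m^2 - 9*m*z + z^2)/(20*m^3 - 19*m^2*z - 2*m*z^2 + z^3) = (-8*m + z)/(-20*m^2 - m*z + z^2)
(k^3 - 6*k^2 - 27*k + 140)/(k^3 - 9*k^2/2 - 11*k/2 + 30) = 2*(k^2 - 2*k - 35)/(2*k^2 - k - 15)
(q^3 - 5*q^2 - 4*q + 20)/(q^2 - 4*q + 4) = (q^2 - 3*q - 10)/(q - 2)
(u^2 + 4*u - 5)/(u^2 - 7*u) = (u^2 + 4*u - 5)/(u*(u - 7))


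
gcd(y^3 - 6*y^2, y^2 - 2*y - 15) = 1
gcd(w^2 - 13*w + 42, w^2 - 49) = w - 7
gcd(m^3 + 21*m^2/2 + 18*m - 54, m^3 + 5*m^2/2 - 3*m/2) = 1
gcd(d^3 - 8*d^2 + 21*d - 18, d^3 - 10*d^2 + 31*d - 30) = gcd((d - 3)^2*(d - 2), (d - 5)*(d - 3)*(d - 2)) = d^2 - 5*d + 6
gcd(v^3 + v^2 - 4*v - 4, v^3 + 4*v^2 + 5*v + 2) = v^2 + 3*v + 2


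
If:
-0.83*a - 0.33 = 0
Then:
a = -0.40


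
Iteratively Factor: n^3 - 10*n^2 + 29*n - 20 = (n - 4)*(n^2 - 6*n + 5) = (n - 5)*(n - 4)*(n - 1)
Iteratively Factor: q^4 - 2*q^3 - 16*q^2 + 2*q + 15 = (q + 3)*(q^3 - 5*q^2 - q + 5) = (q - 1)*(q + 3)*(q^2 - 4*q - 5) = (q - 5)*(q - 1)*(q + 3)*(q + 1)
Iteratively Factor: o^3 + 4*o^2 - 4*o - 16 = (o - 2)*(o^2 + 6*o + 8) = (o - 2)*(o + 2)*(o + 4)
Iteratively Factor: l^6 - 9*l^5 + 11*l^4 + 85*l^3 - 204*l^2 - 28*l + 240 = (l - 5)*(l^5 - 4*l^4 - 9*l^3 + 40*l^2 - 4*l - 48) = (l - 5)*(l - 4)*(l^4 - 9*l^2 + 4*l + 12) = (l - 5)*(l - 4)*(l + 3)*(l^3 - 3*l^2 + 4) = (l - 5)*(l - 4)*(l + 1)*(l + 3)*(l^2 - 4*l + 4) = (l - 5)*(l - 4)*(l - 2)*(l + 1)*(l + 3)*(l - 2)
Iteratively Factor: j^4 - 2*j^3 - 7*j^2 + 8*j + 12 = (j + 2)*(j^3 - 4*j^2 + j + 6) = (j - 3)*(j + 2)*(j^2 - j - 2) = (j - 3)*(j - 2)*(j + 2)*(j + 1)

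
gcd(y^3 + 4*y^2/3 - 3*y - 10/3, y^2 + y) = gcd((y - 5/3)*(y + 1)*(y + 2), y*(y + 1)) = y + 1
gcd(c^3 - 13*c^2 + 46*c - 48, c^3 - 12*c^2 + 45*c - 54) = c - 3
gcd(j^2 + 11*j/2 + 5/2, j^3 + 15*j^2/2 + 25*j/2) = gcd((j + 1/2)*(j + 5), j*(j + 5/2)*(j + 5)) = j + 5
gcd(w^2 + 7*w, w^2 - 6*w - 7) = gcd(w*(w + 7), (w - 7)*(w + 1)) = 1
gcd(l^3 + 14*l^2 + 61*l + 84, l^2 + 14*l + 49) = l + 7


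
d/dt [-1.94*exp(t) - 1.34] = -1.94*exp(t)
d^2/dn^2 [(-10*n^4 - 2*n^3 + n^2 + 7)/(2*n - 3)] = 2*(-120*n^4 + 472*n^3 - 504*n^2 - 54*n + 37)/(8*n^3 - 36*n^2 + 54*n - 27)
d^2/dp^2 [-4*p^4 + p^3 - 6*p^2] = -48*p^2 + 6*p - 12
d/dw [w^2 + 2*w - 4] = 2*w + 2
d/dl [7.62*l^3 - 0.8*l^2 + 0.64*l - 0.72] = 22.86*l^2 - 1.6*l + 0.64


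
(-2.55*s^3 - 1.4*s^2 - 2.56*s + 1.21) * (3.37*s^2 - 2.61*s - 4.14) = -8.5935*s^5 + 1.9375*s^4 + 5.5838*s^3 + 16.5553*s^2 + 7.4403*s - 5.0094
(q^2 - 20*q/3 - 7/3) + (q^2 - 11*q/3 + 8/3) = 2*q^2 - 31*q/3 + 1/3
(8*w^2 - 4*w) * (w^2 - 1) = 8*w^4 - 4*w^3 - 8*w^2 + 4*w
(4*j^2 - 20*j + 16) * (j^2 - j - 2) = 4*j^4 - 24*j^3 + 28*j^2 + 24*j - 32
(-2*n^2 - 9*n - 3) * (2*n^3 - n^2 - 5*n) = -4*n^5 - 16*n^4 + 13*n^3 + 48*n^2 + 15*n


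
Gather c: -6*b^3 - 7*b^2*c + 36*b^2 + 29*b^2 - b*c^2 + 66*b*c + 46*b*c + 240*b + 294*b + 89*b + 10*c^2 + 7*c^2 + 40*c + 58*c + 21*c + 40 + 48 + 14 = -6*b^3 + 65*b^2 + 623*b + c^2*(17 - b) + c*(-7*b^2 + 112*b + 119) + 102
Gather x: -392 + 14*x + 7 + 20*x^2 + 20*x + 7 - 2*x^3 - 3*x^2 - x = -2*x^3 + 17*x^2 + 33*x - 378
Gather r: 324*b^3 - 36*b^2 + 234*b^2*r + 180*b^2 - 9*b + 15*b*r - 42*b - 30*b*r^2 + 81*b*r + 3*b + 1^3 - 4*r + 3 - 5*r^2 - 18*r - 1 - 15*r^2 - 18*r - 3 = 324*b^3 + 144*b^2 - 48*b + r^2*(-30*b - 20) + r*(234*b^2 + 96*b - 40)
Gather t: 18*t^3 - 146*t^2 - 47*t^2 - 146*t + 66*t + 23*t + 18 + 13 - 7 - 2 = 18*t^3 - 193*t^2 - 57*t + 22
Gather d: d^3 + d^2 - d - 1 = d^3 + d^2 - d - 1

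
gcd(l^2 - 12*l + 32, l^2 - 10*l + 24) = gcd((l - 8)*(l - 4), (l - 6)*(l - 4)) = l - 4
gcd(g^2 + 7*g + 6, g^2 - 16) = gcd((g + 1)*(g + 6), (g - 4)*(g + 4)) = 1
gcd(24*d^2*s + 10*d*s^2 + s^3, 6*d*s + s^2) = 6*d*s + s^2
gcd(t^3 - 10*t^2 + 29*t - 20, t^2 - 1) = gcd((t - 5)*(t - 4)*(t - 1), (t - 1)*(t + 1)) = t - 1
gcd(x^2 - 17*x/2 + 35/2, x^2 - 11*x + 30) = x - 5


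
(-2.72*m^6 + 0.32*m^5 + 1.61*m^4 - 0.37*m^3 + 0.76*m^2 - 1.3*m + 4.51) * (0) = 0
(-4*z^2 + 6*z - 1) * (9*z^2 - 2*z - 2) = -36*z^4 + 62*z^3 - 13*z^2 - 10*z + 2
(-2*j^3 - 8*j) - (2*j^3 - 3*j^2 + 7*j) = -4*j^3 + 3*j^2 - 15*j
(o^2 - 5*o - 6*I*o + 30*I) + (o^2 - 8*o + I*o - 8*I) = 2*o^2 - 13*o - 5*I*o + 22*I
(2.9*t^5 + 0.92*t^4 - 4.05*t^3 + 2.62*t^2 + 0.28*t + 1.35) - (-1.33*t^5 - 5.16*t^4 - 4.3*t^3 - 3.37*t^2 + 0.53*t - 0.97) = 4.23*t^5 + 6.08*t^4 + 0.25*t^3 + 5.99*t^2 - 0.25*t + 2.32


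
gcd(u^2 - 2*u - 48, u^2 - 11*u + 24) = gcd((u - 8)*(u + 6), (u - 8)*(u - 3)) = u - 8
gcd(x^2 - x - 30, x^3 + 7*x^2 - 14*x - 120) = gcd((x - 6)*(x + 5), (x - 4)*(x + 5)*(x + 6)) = x + 5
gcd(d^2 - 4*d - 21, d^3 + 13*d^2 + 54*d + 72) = d + 3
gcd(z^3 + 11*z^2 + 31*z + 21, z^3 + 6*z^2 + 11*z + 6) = z^2 + 4*z + 3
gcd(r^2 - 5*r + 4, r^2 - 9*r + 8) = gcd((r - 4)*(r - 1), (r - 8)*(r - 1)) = r - 1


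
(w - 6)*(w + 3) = w^2 - 3*w - 18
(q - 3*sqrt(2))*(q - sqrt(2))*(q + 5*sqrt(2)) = q^3 + sqrt(2)*q^2 - 34*q + 30*sqrt(2)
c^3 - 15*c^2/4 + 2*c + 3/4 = (c - 3)*(c - 1)*(c + 1/4)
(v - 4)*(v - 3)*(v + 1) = v^3 - 6*v^2 + 5*v + 12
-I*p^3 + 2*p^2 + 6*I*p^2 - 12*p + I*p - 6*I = (p - 6)*(p + I)*(-I*p + 1)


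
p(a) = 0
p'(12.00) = 0.00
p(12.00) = 0.00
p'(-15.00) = 0.00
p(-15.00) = 0.00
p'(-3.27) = 0.00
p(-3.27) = 0.00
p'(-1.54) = 0.00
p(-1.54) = 0.00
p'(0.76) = 0.00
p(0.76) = 0.00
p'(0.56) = 0.00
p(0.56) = 0.00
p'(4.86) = 0.00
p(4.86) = 0.00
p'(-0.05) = 0.00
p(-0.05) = 0.00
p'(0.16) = 0.00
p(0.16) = 0.00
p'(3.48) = 0.00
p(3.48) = 0.00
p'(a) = 0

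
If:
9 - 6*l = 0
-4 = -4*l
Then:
No Solution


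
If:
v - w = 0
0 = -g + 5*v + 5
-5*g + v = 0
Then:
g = -5/24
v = -25/24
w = -25/24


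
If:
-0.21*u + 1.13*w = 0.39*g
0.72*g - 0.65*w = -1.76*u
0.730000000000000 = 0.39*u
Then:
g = -6.19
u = 1.87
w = -1.79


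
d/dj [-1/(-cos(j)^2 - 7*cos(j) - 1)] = (2*cos(j) + 7)*sin(j)/(cos(j)^2 + 7*cos(j) + 1)^2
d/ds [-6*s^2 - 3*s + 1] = -12*s - 3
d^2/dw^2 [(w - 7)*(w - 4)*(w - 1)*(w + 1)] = 12*w^2 - 66*w + 54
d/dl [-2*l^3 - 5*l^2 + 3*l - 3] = -6*l^2 - 10*l + 3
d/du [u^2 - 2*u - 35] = 2*u - 2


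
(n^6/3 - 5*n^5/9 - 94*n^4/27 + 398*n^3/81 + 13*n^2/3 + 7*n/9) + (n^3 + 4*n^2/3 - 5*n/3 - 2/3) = n^6/3 - 5*n^5/9 - 94*n^4/27 + 479*n^3/81 + 17*n^2/3 - 8*n/9 - 2/3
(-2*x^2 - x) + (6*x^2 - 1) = 4*x^2 - x - 1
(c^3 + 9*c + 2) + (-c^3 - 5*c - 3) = 4*c - 1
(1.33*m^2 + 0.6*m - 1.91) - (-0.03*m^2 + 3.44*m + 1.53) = 1.36*m^2 - 2.84*m - 3.44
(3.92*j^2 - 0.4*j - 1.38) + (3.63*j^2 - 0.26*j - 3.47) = 7.55*j^2 - 0.66*j - 4.85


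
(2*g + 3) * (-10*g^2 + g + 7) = -20*g^3 - 28*g^2 + 17*g + 21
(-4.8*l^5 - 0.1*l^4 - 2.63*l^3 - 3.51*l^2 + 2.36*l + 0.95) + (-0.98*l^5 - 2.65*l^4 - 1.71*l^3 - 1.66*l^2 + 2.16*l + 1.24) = -5.78*l^5 - 2.75*l^4 - 4.34*l^3 - 5.17*l^2 + 4.52*l + 2.19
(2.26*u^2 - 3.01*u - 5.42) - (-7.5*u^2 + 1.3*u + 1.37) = 9.76*u^2 - 4.31*u - 6.79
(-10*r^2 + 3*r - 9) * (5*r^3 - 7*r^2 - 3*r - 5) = -50*r^5 + 85*r^4 - 36*r^3 + 104*r^2 + 12*r + 45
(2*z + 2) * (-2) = -4*z - 4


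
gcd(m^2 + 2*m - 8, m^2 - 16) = m + 4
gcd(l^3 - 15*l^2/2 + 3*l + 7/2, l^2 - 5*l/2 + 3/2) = l - 1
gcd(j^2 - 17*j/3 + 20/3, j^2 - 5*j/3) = j - 5/3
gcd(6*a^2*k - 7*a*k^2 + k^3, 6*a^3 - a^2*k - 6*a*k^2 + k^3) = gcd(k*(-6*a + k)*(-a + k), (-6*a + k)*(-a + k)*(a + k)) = 6*a^2 - 7*a*k + k^2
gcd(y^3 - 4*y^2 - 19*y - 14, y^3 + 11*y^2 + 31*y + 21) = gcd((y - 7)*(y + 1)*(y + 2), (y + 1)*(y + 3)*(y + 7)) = y + 1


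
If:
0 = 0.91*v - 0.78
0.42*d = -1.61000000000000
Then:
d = -3.83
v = 0.86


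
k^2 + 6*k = k*(k + 6)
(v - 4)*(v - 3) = v^2 - 7*v + 12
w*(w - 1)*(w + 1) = w^3 - w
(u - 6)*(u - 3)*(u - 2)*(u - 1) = u^4 - 12*u^3 + 47*u^2 - 72*u + 36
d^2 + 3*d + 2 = (d + 1)*(d + 2)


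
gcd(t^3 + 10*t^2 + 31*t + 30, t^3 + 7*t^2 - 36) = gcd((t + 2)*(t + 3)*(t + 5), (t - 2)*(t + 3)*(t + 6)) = t + 3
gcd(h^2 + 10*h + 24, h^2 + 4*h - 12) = h + 6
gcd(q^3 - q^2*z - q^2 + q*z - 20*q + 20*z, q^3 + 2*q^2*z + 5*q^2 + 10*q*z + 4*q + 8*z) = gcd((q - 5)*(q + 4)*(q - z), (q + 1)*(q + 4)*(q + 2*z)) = q + 4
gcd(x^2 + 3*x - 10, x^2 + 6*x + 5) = x + 5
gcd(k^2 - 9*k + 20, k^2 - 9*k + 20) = k^2 - 9*k + 20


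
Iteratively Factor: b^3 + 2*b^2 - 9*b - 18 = (b + 3)*(b^2 - b - 6) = (b + 2)*(b + 3)*(b - 3)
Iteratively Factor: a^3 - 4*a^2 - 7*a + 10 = (a - 1)*(a^2 - 3*a - 10) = (a - 1)*(a + 2)*(a - 5)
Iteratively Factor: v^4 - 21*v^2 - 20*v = (v)*(v^3 - 21*v - 20) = v*(v + 1)*(v^2 - v - 20) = v*(v + 1)*(v + 4)*(v - 5)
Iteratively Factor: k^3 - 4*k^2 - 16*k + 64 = (k - 4)*(k^2 - 16) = (k - 4)*(k + 4)*(k - 4)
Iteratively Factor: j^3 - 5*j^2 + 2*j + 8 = (j - 2)*(j^2 - 3*j - 4) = (j - 2)*(j + 1)*(j - 4)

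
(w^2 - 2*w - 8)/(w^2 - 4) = (w - 4)/(w - 2)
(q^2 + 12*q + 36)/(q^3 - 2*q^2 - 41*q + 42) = (q + 6)/(q^2 - 8*q + 7)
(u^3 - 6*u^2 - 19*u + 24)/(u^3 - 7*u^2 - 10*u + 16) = (u + 3)/(u + 2)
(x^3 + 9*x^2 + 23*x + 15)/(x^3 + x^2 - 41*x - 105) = (x + 1)/(x - 7)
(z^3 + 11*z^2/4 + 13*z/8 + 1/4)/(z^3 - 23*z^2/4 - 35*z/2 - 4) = (z + 1/2)/(z - 8)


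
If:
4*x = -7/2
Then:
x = -7/8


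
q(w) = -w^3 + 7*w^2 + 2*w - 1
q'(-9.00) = -367.00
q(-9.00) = 1277.00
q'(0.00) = 2.00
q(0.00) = -1.00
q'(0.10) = 3.37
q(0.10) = -0.73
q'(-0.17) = -0.47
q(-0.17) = -1.13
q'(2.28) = 18.32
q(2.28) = 28.10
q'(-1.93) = -36.19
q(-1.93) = 28.40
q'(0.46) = 7.81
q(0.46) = 1.30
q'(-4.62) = -126.71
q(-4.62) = 237.78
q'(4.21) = 7.77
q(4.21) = 56.87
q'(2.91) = 17.34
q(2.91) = 39.45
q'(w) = -3*w^2 + 14*w + 2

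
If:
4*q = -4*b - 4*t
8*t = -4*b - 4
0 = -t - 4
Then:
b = 7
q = -3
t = -4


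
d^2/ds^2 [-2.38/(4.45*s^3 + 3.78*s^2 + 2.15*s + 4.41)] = ((63.546*s + 17.9928)*(4.45*s^3 + 3.78*s^2 + 2.15*s + 4.41) - 2.38*(13.35*s^2 + 7.56*s + 2.15)*(26.7*s^2 + 15.12*s + 4.3))/(4.45*s^3 + 3.78*s^2 + 2.15*s + 4.41)^3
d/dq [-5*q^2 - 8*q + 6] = -10*q - 8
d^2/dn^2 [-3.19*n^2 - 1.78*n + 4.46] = -6.38000000000000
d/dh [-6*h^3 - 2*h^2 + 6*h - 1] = -18*h^2 - 4*h + 6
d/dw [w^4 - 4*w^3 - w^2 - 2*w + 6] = 4*w^3 - 12*w^2 - 2*w - 2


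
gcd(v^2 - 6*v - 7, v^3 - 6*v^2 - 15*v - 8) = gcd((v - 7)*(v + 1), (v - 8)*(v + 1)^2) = v + 1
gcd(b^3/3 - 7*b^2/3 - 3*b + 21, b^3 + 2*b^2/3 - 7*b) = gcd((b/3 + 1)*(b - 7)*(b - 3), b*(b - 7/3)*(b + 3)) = b + 3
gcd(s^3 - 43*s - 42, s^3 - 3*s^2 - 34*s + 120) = s + 6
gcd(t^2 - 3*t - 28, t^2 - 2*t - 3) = 1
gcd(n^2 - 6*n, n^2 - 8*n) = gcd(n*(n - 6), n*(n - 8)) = n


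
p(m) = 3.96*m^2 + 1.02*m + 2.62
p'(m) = 7.92*m + 1.02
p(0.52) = 4.22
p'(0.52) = 5.14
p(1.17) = 9.23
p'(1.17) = 10.29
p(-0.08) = 2.56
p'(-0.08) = 0.39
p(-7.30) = 206.20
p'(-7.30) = -56.80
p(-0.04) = 2.59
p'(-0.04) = 0.70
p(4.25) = 78.48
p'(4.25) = 34.68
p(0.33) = 3.39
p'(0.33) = 3.63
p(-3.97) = 60.98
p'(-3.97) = -30.42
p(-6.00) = 139.06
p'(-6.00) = -46.50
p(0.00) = 2.62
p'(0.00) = 1.02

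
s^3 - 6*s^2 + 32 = (s - 4)^2*(s + 2)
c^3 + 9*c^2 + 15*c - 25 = (c - 1)*(c + 5)^2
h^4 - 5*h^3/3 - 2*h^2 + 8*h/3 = h*(h - 2)*(h - 1)*(h + 4/3)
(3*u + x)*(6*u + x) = 18*u^2 + 9*u*x + x^2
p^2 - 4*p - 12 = (p - 6)*(p + 2)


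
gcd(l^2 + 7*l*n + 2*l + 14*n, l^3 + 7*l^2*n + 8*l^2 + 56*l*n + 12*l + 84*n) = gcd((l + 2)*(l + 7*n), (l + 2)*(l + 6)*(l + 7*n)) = l^2 + 7*l*n + 2*l + 14*n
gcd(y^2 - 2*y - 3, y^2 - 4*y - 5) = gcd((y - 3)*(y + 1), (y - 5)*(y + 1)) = y + 1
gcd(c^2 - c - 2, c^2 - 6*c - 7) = c + 1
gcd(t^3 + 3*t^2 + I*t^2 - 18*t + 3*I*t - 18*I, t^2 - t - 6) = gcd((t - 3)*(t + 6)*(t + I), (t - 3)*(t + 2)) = t - 3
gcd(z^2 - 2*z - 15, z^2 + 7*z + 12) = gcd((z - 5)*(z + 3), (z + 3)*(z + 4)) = z + 3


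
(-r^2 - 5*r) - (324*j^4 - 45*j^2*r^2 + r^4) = -324*j^4 + 45*j^2*r^2 - r^4 - r^2 - 5*r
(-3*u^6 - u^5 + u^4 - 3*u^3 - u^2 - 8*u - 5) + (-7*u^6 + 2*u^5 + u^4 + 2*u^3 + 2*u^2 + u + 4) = -10*u^6 + u^5 + 2*u^4 - u^3 + u^2 - 7*u - 1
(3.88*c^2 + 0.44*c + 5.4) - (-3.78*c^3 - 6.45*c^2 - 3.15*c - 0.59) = 3.78*c^3 + 10.33*c^2 + 3.59*c + 5.99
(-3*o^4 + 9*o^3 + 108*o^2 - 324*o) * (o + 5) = -3*o^5 - 6*o^4 + 153*o^3 + 216*o^2 - 1620*o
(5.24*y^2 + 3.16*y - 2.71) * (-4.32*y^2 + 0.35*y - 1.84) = -22.6368*y^4 - 11.8172*y^3 + 3.1716*y^2 - 6.7629*y + 4.9864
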